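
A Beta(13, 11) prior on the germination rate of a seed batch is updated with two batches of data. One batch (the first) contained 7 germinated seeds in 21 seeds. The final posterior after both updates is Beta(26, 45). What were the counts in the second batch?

6 germinated seeds and 20 non-germinating seeds

Because Beta–binomial updating is additive in the counts, the combined data contributed (α_post−α_prior, β_post−β_prior) successes and failures.
Total across both batches: 26−13=13 germinated seeds, 45−11=34 non-germinating seeds.
Subtract the first batch: 13−7=6 germinated seeds and 34−14=20 non-germinating seeds.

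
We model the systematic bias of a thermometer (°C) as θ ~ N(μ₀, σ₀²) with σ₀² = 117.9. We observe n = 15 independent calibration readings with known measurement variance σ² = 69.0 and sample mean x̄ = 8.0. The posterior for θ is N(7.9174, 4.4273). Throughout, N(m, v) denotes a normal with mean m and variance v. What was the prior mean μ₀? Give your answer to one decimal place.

The posterior mean is a precision-weighted average: μ_n = (τ₀μ₀ + τ_data·x̄)/(τ₀+τ_data), with τ₀=1/σ₀² and τ_data=n/σ².
Here τ₀ = 1/117.9 = 0.008482 and τ_data = 15/69.0 = 0.217391, so τ_n = 0.225873.
Rearranging for μ₀: μ₀ = (μ_n·τ_n − τ_data·x̄)/τ₀ = (7.9174·0.225873 − 0.217391·8.0) / 0.008482 = 0.049199/0.008482 ≈ 5.8.

μ₀ = 5.8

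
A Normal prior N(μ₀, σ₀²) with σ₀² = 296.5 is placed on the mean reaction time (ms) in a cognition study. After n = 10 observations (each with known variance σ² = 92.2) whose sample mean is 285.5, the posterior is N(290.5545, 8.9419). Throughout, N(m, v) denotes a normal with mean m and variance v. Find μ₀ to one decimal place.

The posterior mean is a precision-weighted average: μ_n = (τ₀μ₀ + τ_data·x̄)/(τ₀+τ_data), with τ₀=1/σ₀² and τ_data=n/σ².
Here τ₀ = 1/296.5 = 0.003373 and τ_data = 10/92.2 = 0.108460, so τ_n = 0.111833.
Rearranging for μ₀: μ₀ = (μ_n·τ_n − τ_data·x̄)/τ₀ = (290.5545·0.111833 − 0.108460·285.5) / 0.003373 = 1.528251/0.003373 ≈ 453.1.

μ₀ = 453.1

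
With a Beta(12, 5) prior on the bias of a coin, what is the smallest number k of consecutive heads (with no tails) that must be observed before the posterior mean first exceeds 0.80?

k = 9

After k heads and 0 tails the posterior is Beta(12+k, 5), with mean (12+k)/(12+5+k).
Set (12+k)/(17+k) > 0.80 and solve: k > (0.80·17 − 12)/(1 − 0.80) = 8.000.
The smallest integer exceeding 8.000 is 9, and checking k=9: (21)/(26) = 0.8077 > 0.80.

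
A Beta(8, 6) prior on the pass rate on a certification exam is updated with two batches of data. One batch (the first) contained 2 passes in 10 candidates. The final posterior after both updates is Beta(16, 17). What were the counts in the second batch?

6 passes and 3 failures

Because Beta–binomial updating is additive in the counts, the combined data contributed (α_post−α_prior, β_post−β_prior) successes and failures.
Total across both batches: 16−8=8 passes, 17−6=11 failures.
Subtract the first batch: 8−2=6 passes and 11−8=3 failures.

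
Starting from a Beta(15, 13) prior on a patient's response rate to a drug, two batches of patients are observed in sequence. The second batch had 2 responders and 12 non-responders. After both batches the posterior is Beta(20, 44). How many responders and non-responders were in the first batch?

3 responders and 19 non-responders

Sequential conjugate updates are equivalent to a single update on the pooled data, so total successes = posterior α − prior α and total failures = posterior β − prior β.
Total across both batches: 20−15=5 responders, 44−13=31 non-responders.
Subtract the second batch: 5−2=3 responders and 31−12=19 non-responders.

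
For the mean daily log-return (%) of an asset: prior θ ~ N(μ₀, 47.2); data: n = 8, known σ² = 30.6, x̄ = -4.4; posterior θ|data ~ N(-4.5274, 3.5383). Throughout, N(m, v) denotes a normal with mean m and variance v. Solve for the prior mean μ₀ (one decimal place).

μ₀ = -6.1

The posterior mean is a precision-weighted average: μ_n = (τ₀μ₀ + τ_data·x̄)/(τ₀+τ_data), with τ₀=1/σ₀² and τ_data=n/σ².
Here τ₀ = 1/47.2 = 0.021186 and τ_data = 8/30.6 = 0.261438, so τ_n = 0.282624.
Rearranging for μ₀: μ₀ = (μ_n·τ_n − τ_data·x̄)/τ₀ = (-4.5274·0.282624 − 0.261438·-4.4) / 0.021186 = -0.129225/0.021186 ≈ -6.1.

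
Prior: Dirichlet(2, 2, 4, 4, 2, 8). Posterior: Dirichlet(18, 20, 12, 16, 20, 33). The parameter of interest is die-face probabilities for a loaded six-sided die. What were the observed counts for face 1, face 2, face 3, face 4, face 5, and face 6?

For a Dirichlet(α) prior with multinomial counts c, the posterior is Dirichlet(α + c) componentwise.
Counts are posterior − prior componentwise: 18−2=16, 20−2=18, 12−4=8, 16−4=12, 20−2=18, 33−8=25.

counts (16, 18, 8, 12, 18, 25)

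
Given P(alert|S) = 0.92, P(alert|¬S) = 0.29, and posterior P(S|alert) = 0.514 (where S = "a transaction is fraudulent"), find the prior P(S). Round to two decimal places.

P(S) = 0.25

Bayes' rule in odds form gives O(S|E) = O(S)·[P(E|S)/P(E|¬S)], hence O(S) = O(S|E)/LR.
Posterior odds = 0.514/(1−0.514) = 1.0576. LR = 0.92/0.29 = 3.1724.
Prior odds = 1.0576/3.1724 = 0.3334, so P(S) = 0.3334/(1+0.3334) ≈ 0.25.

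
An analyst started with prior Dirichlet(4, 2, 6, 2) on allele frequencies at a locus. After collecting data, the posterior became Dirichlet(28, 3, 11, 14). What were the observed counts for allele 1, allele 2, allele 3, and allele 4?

counts (24, 1, 5, 12)

For a Dirichlet(α) prior with multinomial counts c, the posterior is Dirichlet(α + c) componentwise.
Counts are posterior − prior componentwise: 28−4=24, 3−2=1, 11−6=5, 14−2=12.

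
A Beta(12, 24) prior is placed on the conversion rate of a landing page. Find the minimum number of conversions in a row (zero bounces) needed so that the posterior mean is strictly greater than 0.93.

k = 307

After k conversions and 0 bounces the posterior is Beta(12+k, 24), with mean (12+k)/(12+24+k).
Set (12+k)/(36+k) > 0.93 and solve: k > (0.93·36 − 12)/(1 − 0.93) = 306.857.
The smallest integer exceeding 306.857 is 307, and checking k=307: (319)/(343) = 0.9300 > 0.93.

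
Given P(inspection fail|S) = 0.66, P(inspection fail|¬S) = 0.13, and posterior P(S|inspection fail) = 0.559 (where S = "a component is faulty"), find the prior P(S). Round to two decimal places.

P(S) = 0.20

In odds form, posterior odds = prior odds × likelihood ratio, so prior odds = posterior odds ÷ LR.
Posterior odds = 0.559/(1−0.559) = 1.2676. LR = 0.66/0.13 = 5.0769.
Prior odds = 1.2676/5.0769 = 0.2497, so P(S) = 0.2497/(1+0.2497) ≈ 0.20.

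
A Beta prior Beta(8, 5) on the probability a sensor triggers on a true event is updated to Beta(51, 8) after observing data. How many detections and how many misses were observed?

Under Beta–binomial conjugacy the posterior parameters are (a+s, b+f).
So s = 51 − 8 = 43 and f = 8 − 5 = 3.

43 detections and 3 misses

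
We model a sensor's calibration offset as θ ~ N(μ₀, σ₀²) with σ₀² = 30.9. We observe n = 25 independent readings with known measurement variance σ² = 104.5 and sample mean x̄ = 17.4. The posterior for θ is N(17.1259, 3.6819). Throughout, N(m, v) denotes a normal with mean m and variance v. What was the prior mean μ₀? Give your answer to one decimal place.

With known observation variance, the Normal–Normal posterior has precision τ_n = τ₀ + n/σ² and mean μ_n = (τ₀μ₀ + (n/σ²)x̄)/τ_n.
Here τ₀ = 1/30.9 = 0.032362 and τ_data = 25/104.5 = 0.239234, so τ_n = 0.271596.
Rearranging for μ₀: μ₀ = (μ_n·τ_n − τ_data·x̄)/τ₀ = (17.1259·0.271596 − 0.239234·17.4) / 0.032362 = 0.488654/0.032362 ≈ 15.1.

μ₀ = 15.1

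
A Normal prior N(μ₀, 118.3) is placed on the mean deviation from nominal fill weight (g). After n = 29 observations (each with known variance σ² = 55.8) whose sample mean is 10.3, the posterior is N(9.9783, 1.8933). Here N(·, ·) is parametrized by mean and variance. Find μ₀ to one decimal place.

μ₀ = -9.8

With known observation variance, the Normal–Normal posterior has precision τ_n = τ₀ + n/σ² and mean μ_n = (τ₀μ₀ + (n/σ²)x̄)/τ_n.
Here τ₀ = 1/118.3 = 0.008453 and τ_data = 29/55.8 = 0.519713, so τ_n = 0.528166.
Rearranging for μ₀: μ₀ = (μ_n·τ_n − τ_data·x̄)/τ₀ = (9.9783·0.528166 − 0.519713·10.3) / 0.008453 = -0.082845/0.008453 ≈ -9.8.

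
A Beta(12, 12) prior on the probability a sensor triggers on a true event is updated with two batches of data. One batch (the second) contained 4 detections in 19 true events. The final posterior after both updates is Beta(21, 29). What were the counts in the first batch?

5 detections and 2 misses

Sequential conjugate updates are equivalent to a single update on the pooled data, so total successes = posterior α − prior α and total failures = posterior β − prior β.
Total across both batches: 21−12=9 detections, 29−12=17 misses.
Subtract the second batch: 9−4=5 detections and 17−15=2 misses.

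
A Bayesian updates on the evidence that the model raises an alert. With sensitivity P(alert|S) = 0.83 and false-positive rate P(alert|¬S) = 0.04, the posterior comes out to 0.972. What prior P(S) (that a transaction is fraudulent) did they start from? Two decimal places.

P(S) = 0.63

In odds form, posterior odds = prior odds × likelihood ratio, so prior odds = posterior odds ÷ LR.
Posterior odds = 0.972/(1−0.972) = 34.7143. LR = 0.83/0.04 = 20.7500.
Prior odds = 34.7143/20.7500 = 1.6730, so P(S) = 1.6730/(1+1.6730) ≈ 0.63.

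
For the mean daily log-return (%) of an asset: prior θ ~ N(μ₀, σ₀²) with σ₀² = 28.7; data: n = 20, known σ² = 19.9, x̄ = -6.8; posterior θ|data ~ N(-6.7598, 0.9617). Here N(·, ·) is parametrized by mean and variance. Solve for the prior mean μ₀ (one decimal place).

The posterior mean is a precision-weighted average: μ_n = (τ₀μ₀ + τ_data·x̄)/(τ₀+τ_data), with τ₀=1/σ₀² and τ_data=n/σ².
Here τ₀ = 1/28.7 = 0.034843 and τ_data = 20/19.9 = 1.005025, so τ_n = 1.039868.
Rearranging for μ₀: μ₀ = (μ_n·τ_n − τ_data·x̄)/τ₀ = (-6.7598·1.039868 − 1.005025·-6.8) / 0.034843 = -0.195130/0.034843 ≈ -5.6.

μ₀ = -5.6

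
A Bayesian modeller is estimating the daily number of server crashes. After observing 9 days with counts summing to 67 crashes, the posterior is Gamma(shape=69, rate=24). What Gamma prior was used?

Gamma(shape=2, rate=15)

Gamma–Poisson conjugacy: posterior shape = α + Σxᵢ, posterior rate = β + n.
So α = 69 − 67 = 2 and β = 24 − 9 = 15.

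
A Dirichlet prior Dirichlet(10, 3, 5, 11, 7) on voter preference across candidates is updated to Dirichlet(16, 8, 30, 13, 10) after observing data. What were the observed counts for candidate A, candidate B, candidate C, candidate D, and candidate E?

counts (6, 5, 25, 2, 3)

For a Dirichlet(α) prior with multinomial counts c, the posterior is Dirichlet(α + c) componentwise.
Counts are posterior − prior componentwise: 16−10=6, 8−3=5, 30−5=25, 13−11=2, 10−7=3.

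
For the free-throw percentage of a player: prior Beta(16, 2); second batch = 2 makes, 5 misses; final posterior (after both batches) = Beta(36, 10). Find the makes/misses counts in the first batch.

Sequential conjugate updates are equivalent to a single update on the pooled data, so total successes = posterior α − prior α and total failures = posterior β − prior β.
Total across both batches: 36−16=20 makes, 10−2=8 misses.
Subtract the second batch: 20−2=18 makes and 8−5=3 misses.

18 makes and 3 misses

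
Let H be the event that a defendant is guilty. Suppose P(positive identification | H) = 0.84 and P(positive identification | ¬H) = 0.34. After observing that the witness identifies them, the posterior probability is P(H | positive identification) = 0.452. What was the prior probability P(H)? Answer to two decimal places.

Bayes' rule in odds form gives O(H|E) = O(H)·[P(E|H)/P(E|¬H)], hence O(H) = O(H|E)/LR.
Posterior odds = 0.452/(1−0.452) = 0.8248. LR = 0.84/0.34 = 2.4706.
Prior odds = 0.8248/2.4706 = 0.3338, so P(H) = 0.3338/(1+0.3338) ≈ 0.25.

P(H) = 0.25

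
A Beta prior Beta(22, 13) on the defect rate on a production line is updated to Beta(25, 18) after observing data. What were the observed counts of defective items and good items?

A Beta(a, b) prior with s successes and f failures in binomial data gives a Beta(a+s, b+f) posterior.
So s = 25 − 22 = 3 and f = 18 − 13 = 5.

3 defective items and 5 good items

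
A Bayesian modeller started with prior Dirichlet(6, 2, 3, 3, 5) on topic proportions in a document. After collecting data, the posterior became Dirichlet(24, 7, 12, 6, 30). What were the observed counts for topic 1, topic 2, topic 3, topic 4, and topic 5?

For a Dirichlet(α) prior with multinomial counts c, the posterior is Dirichlet(α + c) componentwise.
Counts are posterior − prior componentwise: 24−6=18, 7−2=5, 12−3=9, 6−3=3, 30−5=25.

counts (18, 5, 9, 3, 25)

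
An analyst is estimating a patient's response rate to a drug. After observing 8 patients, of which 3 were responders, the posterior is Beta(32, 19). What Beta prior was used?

Beta(29, 14)

Under Beta–binomial conjugacy the posterior parameters are (a+s, b+f).
So a = 32 − 3 = 29 and b = 19 − 5 = 14.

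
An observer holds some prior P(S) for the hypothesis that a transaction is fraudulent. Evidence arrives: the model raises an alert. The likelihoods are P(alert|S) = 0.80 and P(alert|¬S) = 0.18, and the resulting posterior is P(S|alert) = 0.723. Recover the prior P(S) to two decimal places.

P(S) = 0.37

Bayes' rule in odds form gives O(S|E) = O(S)·[P(E|S)/P(E|¬S)], hence O(S) = O(S|E)/LR.
Posterior odds = 0.723/(1−0.723) = 2.6101. LR = 0.80/0.18 = 4.4444.
Prior odds = 2.6101/4.4444 = 0.5873, so P(S) = 0.5873/(1+0.5873) ≈ 0.37.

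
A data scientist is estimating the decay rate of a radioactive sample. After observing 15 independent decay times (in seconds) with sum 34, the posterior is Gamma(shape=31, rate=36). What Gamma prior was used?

Gamma(shape=16, rate=2)

For an exponential likelihood with a Gamma(α, β) prior on the rate, n observations with total T give posterior Gamma(α+n, β+T).
So α = 31 − 15 = 16 and β = 36 − 34 = 2.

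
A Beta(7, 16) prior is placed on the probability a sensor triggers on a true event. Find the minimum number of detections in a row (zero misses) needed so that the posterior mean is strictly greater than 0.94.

k = 244

After k detections and 0 misses the posterior is Beta(7+k, 16), with mean (7+k)/(7+16+k).
Set (7+k)/(23+k) > 0.94 and solve: k > (0.94·23 − 7)/(1 − 0.94) = 243.667.
The smallest integer exceeding 243.667 is 244.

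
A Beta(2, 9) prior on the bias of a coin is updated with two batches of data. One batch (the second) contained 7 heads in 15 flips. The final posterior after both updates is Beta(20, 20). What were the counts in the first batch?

11 heads and 3 tails

Sequential conjugate updates are equivalent to a single update on the pooled data, so total successes = posterior α − prior α and total failures = posterior β − prior β.
Total across both batches: 20−2=18 heads, 20−9=11 tails.
Subtract the second batch: 18−7=11 heads and 11−8=3 tails.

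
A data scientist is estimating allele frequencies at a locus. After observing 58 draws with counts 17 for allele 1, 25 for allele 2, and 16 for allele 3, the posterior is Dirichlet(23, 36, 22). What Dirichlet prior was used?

Dirichlet(6, 11, 6)

For a Dirichlet(α) prior with multinomial counts c, the posterior is Dirichlet(α + c) componentwise.
Subtract each count from the matching posterior parameter: 23−17=6, 36−25=11, 22−16=6.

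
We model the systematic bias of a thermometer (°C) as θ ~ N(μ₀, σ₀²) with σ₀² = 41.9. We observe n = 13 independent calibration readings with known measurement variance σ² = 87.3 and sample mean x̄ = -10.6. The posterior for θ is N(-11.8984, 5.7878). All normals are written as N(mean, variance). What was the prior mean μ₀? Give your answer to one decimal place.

μ₀ = -20.0

The posterior mean is a precision-weighted average: μ_n = (τ₀μ₀ + τ_data·x̄)/(τ₀+τ_data), with τ₀=1/σ₀² and τ_data=n/σ².
Here τ₀ = 1/41.9 = 0.023866 and τ_data = 13/87.3 = 0.148912, so τ_n = 0.172778.
Rearranging for μ₀: μ₀ = (μ_n·τ_n − τ_data·x̄)/τ₀ = (-11.8984·0.172778 − 0.148912·-10.6) / 0.023866 = -0.477315/0.023866 ≈ -20.0.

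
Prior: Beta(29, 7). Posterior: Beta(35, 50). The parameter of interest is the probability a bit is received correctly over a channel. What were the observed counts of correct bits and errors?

Beta is conjugate to the binomial likelihood: posterior = Beta(α+s, β+f).
Match parameters: s=35−29=6, f=50−7=43.

6 correct bits and 43 errors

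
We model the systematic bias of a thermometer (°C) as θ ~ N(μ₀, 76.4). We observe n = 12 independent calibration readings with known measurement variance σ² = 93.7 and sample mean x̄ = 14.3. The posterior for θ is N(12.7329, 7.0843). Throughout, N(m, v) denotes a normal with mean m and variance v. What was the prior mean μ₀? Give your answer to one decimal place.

The posterior mean is a precision-weighted average: μ_n = (τ₀μ₀ + τ_data·x̄)/(τ₀+τ_data), with τ₀=1/σ₀² and τ_data=n/σ².
Here τ₀ = 1/76.4 = 0.013089 and τ_data = 12/93.7 = 0.128068, so τ_n = 0.141157.
Rearranging for μ₀: μ₀ = (μ_n·τ_n − τ_data·x̄)/τ₀ = (12.7329·0.141157 − 0.128068·14.3) / 0.013089 = -0.034034/0.013089 ≈ -2.6.

μ₀ = -2.6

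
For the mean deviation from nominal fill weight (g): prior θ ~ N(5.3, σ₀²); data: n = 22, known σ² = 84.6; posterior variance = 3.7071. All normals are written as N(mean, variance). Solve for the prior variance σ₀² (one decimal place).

σ₀² = 103.0

For the Normal–Normal model with known σ², precisions add: τ_n = τ₀ + n/σ².
So 1/σ₀² = 1/3.7071 − 22/84.6 = 0.269753 − 0.260047 = 0.009706.
Hence σ₀² = 1/0.009706 ≈ 103.0.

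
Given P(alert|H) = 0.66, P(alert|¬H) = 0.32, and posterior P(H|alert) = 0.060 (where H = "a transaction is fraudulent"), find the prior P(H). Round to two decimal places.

P(H) = 0.03

In odds form, posterior odds = prior odds × likelihood ratio, so prior odds = posterior odds ÷ LR.
Posterior odds = 0.060/(1−0.060) = 0.0638. LR = 0.66/0.32 = 2.0625.
Prior odds = 0.0638/2.0625 = 0.0309, so P(H) = 0.0309/(1+0.0309) ≈ 0.03.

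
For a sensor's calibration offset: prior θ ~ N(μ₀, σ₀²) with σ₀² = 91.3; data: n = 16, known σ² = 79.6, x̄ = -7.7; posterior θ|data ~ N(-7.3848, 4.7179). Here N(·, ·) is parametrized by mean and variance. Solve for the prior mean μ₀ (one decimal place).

μ₀ = -1.6

The posterior mean is a precision-weighted average: μ_n = (τ₀μ₀ + τ_data·x̄)/(τ₀+τ_data), with τ₀=1/σ₀² and τ_data=n/σ².
Here τ₀ = 1/91.3 = 0.010953 and τ_data = 16/79.6 = 0.201005, so τ_n = 0.211958.
Rearranging for μ₀: μ₀ = (μ_n·τ_n − τ_data·x̄)/τ₀ = (-7.3848·0.211958 − 0.201005·-7.7) / 0.010953 = -0.017529/0.010953 ≈ -1.6.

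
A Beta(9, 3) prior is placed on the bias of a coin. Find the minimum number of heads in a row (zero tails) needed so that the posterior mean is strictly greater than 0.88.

After k heads and 0 tails the posterior is Beta(9+k, 3), with mean (9+k)/(9+3+k).
Set (9+k)/(12+k) > 0.88 and solve: k > (0.88·12 − 9)/(1 − 0.88) = 13.000.
The smallest integer exceeding 13.000 is 14.

k = 14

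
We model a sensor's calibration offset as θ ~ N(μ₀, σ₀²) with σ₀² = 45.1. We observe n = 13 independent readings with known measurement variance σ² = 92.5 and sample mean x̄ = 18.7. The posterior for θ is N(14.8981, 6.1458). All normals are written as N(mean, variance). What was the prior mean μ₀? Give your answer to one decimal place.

With known observation variance, the Normal–Normal posterior has precision τ_n = τ₀ + n/σ² and mean μ_n = (τ₀μ₀ + (n/σ²)x̄)/τ_n.
Here τ₀ = 1/45.1 = 0.022173 and τ_data = 13/92.5 = 0.140541, so τ_n = 0.162714.
Rearranging for μ₀: μ₀ = (μ_n·τ_n − τ_data·x̄)/τ₀ = (14.8981·0.162714 − 0.140541·18.7) / 0.022173 = -0.203987/0.022173 ≈ -9.2.

μ₀ = -9.2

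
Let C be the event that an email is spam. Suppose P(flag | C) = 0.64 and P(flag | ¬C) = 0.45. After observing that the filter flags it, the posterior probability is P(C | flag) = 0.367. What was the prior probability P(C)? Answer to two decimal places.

P(C) = 0.29

Bayes' rule in odds form gives O(C|E) = O(C)·[P(E|C)/P(E|¬C)], hence O(C) = O(C|E)/LR.
Posterior odds = 0.367/(1−0.367) = 0.5798. LR = 0.64/0.45 = 1.4222.
Prior odds = 0.5798/1.4222 = 0.4077, so P(C) = 0.4077/(1+0.4077) ≈ 0.29.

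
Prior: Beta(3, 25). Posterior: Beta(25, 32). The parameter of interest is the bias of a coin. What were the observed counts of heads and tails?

22 heads and 7 tails

A Beta(a, b) prior with s successes and f failures in binomial data gives a Beta(a+s, b+f) posterior.
Match parameters: s=25−3=22, f=32−25=7.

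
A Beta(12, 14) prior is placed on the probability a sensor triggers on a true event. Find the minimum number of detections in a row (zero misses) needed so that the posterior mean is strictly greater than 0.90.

After k detections and 0 misses the posterior is Beta(12+k, 14), with mean (12+k)/(12+14+k).
Set (12+k)/(26+k) > 0.90 and solve: k > (0.90·26 − 12)/(1 − 0.90) = 114.000.
The smallest integer exceeding 114.000 is 115, and checking k=115: (127)/(141) = 0.9007 > 0.90.

k = 115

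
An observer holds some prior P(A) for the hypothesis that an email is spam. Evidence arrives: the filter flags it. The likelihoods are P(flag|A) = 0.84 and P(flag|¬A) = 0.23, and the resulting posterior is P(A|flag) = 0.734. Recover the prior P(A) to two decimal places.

In odds form, posterior odds = prior odds × likelihood ratio, so prior odds = posterior odds ÷ LR.
Posterior odds = 0.734/(1−0.734) = 2.7594. LR = 0.84/0.23 = 3.6522.
Prior odds = 2.7594/3.6522 = 0.7555, so P(A) = 0.7555/(1+0.7555) ≈ 0.43.

P(A) = 0.43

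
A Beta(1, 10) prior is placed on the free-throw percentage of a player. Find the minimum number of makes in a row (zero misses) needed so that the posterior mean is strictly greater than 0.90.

After k makes and 0 misses the posterior is Beta(1+k, 10), with mean (1+k)/(1+10+k).
Set (1+k)/(11+k) > 0.90 and solve: k > (0.90·11 − 1)/(1 − 0.90) = 89.000.
The smallest integer exceeding 89.000 is 90, and checking k=90: (91)/(101) = 0.9010 > 0.90.

k = 90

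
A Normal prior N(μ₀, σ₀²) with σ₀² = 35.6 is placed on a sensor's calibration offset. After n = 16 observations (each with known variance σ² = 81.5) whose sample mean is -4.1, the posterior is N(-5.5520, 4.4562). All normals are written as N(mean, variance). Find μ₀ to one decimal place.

With known observation variance, the Normal–Normal posterior has precision τ_n = τ₀ + n/σ² and mean μ_n = (τ₀μ₀ + (n/σ²)x̄)/τ_n.
Here τ₀ = 1/35.6 = 0.028090 and τ_data = 16/81.5 = 0.196319, so τ_n = 0.224409.
Rearranging for μ₀: μ₀ = (μ_n·τ_n − τ_data·x̄)/τ₀ = (-5.5520·0.224409 − 0.196319·-4.1) / 0.028090 = -0.441011/0.028090 ≈ -15.7.

μ₀ = -15.7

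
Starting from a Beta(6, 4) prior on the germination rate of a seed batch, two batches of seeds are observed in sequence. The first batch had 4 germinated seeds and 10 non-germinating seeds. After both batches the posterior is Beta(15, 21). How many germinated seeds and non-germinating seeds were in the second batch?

5 germinated seeds and 7 non-germinating seeds

Because Beta–binomial updating is additive in the counts, the combined data contributed (α_post−α_prior, β_post−β_prior) successes and failures.
Total across both batches: 15−6=9 germinated seeds, 21−4=17 non-germinating seeds.
Subtract the first batch: 9−4=5 germinated seeds and 17−10=7 non-germinating seeds.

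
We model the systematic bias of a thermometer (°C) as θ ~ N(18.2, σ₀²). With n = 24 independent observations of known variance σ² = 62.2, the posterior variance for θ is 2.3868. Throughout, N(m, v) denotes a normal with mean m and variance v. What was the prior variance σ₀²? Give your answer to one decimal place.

σ₀² = 30.2

Posterior precision equals prior precision plus data precision: 1/σ_n² = 1/σ₀² + n/σ².
So 1/σ₀² = 1/2.3868 − 24/62.2 = 0.418971 − 0.385852 = 0.033119.
Hence σ₀² = 1/0.033119 ≈ 30.2.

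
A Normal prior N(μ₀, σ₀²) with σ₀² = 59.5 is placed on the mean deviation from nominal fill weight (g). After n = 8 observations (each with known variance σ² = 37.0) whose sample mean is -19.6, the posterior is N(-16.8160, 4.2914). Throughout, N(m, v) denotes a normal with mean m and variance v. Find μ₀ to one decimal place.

μ₀ = 19.0

With known observation variance, the Normal–Normal posterior has precision τ_n = τ₀ + n/σ² and mean μ_n = (τ₀μ₀ + (n/σ²)x̄)/τ_n.
Here τ₀ = 1/59.5 = 0.016807 and τ_data = 8/37.0 = 0.216216, so τ_n = 0.233023.
Rearranging for μ₀: μ₀ = (μ_n·τ_n − τ_data·x̄)/τ₀ = (-16.8160·0.233023 − 0.216216·-19.6) / 0.016807 = 0.319319/0.016807 ≈ 19.0.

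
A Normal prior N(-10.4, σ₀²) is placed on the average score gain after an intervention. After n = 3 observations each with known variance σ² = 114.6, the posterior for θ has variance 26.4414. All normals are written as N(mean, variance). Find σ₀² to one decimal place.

Posterior precision equals prior precision plus data precision: 1/σ_n² = 1/σ₀² + n/σ².
So 1/σ₀² = 1/26.4414 − 3/114.6 = 0.037819 − 0.026178 = 0.011641.
Hence σ₀² = 1/0.011641 ≈ 85.9.

σ₀² = 85.9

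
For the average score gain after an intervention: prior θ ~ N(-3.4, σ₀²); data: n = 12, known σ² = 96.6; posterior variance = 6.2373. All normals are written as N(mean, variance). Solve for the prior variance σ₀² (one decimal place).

Posterior precision equals prior precision plus data precision: 1/σ_n² = 1/σ₀² + n/σ².
So 1/σ₀² = 1/6.2373 − 12/96.6 = 0.160326 − 0.124224 = 0.036102.
Hence σ₀² = 1/0.036102 ≈ 27.7.

σ₀² = 27.7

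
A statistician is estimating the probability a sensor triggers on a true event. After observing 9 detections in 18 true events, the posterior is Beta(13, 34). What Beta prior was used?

Beta(4, 25)

A Beta(a, b) prior with s successes and f failures in binomial data gives a Beta(a+s, b+f) posterior.
So a = 13 − 9 = 4 and b = 34 − 9 = 25.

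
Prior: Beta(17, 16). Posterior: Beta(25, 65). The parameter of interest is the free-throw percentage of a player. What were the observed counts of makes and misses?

8 makes and 49 misses

A Beta(a, b) prior with s successes and f failures in binomial data gives a Beta(a+s, b+f) posterior.
Match parameters: s=25−17=8, f=65−16=49.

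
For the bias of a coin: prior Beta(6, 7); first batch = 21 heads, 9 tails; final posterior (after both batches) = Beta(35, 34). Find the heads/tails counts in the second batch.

Because Beta–binomial updating is additive in the counts, the combined data contributed (α_post−α_prior, β_post−β_prior) successes and failures.
Total across both batches: 35−6=29 heads, 34−7=27 tails.
Subtract the first batch: 29−21=8 heads and 27−9=18 tails.

8 heads and 18 tails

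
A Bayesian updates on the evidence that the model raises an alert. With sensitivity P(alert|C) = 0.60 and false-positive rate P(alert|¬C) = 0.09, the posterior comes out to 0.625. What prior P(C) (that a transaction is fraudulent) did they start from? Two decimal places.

P(C) = 0.20

In odds form, posterior odds = prior odds × likelihood ratio, so prior odds = posterior odds ÷ LR.
Posterior odds = 0.625/(1−0.625) = 1.6667. LR = 0.60/0.09 = 6.6667.
Prior odds = 1.6667/6.6667 = 0.2500, so P(C) = 0.2500/(1+0.2500) ≈ 0.20.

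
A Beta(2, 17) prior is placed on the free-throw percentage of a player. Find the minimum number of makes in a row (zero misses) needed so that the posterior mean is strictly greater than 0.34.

After k makes and 0 misses the posterior is Beta(2+k, 17), with mean (2+k)/(2+17+k).
Set (2+k)/(19+k) > 0.34 and solve: k > (0.34·19 − 2)/(1 − 0.34) = 6.758.
The smallest integer exceeding 6.758 is 7.

k = 7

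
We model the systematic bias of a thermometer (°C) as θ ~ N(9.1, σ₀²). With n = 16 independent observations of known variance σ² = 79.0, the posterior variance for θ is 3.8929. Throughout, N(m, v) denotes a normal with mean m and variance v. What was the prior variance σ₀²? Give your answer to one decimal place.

Posterior precision equals prior precision plus data precision: 1/σ_n² = 1/σ₀² + n/σ².
So 1/σ₀² = 1/3.8929 − 16/79.0 = 0.256878 − 0.202532 = 0.054346.
Hence σ₀² = 1/0.054346 ≈ 18.4.

σ₀² = 18.4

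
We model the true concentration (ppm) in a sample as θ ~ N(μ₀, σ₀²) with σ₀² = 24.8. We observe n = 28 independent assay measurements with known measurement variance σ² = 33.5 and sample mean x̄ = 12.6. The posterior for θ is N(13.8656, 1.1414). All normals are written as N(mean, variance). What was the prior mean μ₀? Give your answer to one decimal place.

μ₀ = 40.1

With known observation variance, the Normal–Normal posterior has precision τ_n = τ₀ + n/σ² and mean μ_n = (τ₀μ₀ + (n/σ²)x̄)/τ_n.
Here τ₀ = 1/24.8 = 0.040323 and τ_data = 28/33.5 = 0.835821, so τ_n = 0.876144.
Rearranging for μ₀: μ₀ = (μ_n·τ_n − τ_data·x̄)/τ₀ = (13.8656·0.876144 − 0.835821·12.6) / 0.040323 = 1.616918/0.040323 ≈ 40.1.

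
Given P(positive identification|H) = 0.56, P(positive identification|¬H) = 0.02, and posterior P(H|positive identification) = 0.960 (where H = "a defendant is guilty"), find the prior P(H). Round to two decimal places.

P(H) = 0.46

In odds form, posterior odds = prior odds × likelihood ratio, so prior odds = posterior odds ÷ LR.
Posterior odds = 0.960/(1−0.960) = 24.0000. LR = 0.56/0.02 = 28.0000.
Prior odds = 24.0000/28.0000 = 0.8571, so P(H) = 0.8571/(1+0.8571) ≈ 0.46.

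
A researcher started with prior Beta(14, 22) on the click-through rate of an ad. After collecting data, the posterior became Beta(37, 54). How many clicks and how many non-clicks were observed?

Beta is conjugate to the binomial likelihood: posterior = Beta(a+s, b+f).
So s = 37 − 14 = 23 and f = 54 − 22 = 32.

23 clicks and 32 non-clicks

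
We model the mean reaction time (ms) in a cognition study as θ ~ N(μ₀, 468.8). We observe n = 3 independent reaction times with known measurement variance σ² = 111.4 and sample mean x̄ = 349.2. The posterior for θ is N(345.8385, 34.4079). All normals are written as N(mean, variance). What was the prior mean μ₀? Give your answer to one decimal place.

The posterior mean is a precision-weighted average: μ_n = (τ₀μ₀ + τ_data·x̄)/(τ₀+τ_data), with τ₀=1/σ₀² and τ_data=n/σ².
Here τ₀ = 1/468.8 = 0.002133 and τ_data = 3/111.4 = 0.026930, so τ_n = 0.029063.
Rearranging for μ₀: μ₀ = (μ_n·τ_n − τ_data·x̄)/τ₀ = (345.8385·0.029063 − 0.026930·349.2) / 0.002133 = 0.647148/0.002133 ≈ 303.4.

μ₀ = 303.4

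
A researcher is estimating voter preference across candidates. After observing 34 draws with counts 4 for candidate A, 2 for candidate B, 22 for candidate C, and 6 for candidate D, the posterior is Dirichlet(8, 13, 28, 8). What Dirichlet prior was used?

Dirichlet(4, 11, 6, 2)

For a Dirichlet(α) prior with multinomial counts c, the posterior is Dirichlet(α + c) componentwise.
Subtract each count from the matching posterior parameter: 8−4=4, 13−2=11, 28−22=6, 8−6=2.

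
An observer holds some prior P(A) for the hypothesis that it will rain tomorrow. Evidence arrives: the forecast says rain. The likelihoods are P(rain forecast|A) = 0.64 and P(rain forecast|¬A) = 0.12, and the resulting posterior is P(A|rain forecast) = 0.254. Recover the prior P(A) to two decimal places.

Bayes' rule in odds form gives O(A|E) = O(A)·[P(E|A)/P(E|¬A)], hence O(A) = O(A|E)/LR.
Posterior odds = 0.254/(1−0.254) = 0.3405. LR = 0.64/0.12 = 5.3333.
Prior odds = 0.3405/5.3333 = 0.0638, so P(A) = 0.0638/(1+0.0638) ≈ 0.06.

P(A) = 0.06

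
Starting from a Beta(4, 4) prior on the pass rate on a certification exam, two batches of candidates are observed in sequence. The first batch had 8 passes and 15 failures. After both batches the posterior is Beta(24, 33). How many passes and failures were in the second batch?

Because Beta–binomial updating is additive in the counts, the combined data contributed (α_post−α_prior, β_post−β_prior) successes and failures.
Total across both batches: 24−4=20 passes, 33−4=29 failures.
Subtract the first batch: 20−8=12 passes and 29−15=14 failures.

12 passes and 14 failures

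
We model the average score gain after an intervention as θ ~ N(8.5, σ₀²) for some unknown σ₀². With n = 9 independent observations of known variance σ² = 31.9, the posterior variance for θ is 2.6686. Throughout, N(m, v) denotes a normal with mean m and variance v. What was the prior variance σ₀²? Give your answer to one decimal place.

σ₀² = 10.8

For the Normal–Normal model with known σ², precisions add: τ_n = τ₀ + n/σ².
So 1/σ₀² = 1/2.6686 − 9/31.9 = 0.374728 − 0.282132 = 0.092596.
Hence σ₀² = 1/0.092596 ≈ 10.8.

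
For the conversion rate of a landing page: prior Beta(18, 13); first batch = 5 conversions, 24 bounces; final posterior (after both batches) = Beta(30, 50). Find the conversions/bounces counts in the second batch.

7 conversions and 13 bounces

Sequential conjugate updates are equivalent to a single update on the pooled data, so total successes = posterior α − prior α and total failures = posterior β − prior β.
Total across both batches: 30−18=12 conversions, 50−13=37 bounces.
Subtract the first batch: 12−5=7 conversions and 37−24=13 bounces.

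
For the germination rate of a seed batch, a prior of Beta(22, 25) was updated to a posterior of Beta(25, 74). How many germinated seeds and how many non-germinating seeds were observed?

3 germinated seeds and 49 non-germinating seeds

A Beta(α, β) prior with s successes and f failures in binomial data gives a Beta(α+s, β+f) posterior.
Match parameters: s=25−22=3, f=74−25=49.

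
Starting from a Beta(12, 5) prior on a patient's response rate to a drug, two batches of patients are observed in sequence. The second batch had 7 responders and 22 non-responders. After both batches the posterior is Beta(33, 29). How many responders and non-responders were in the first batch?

Sequential conjugate updates are equivalent to a single update on the pooled data, so total successes = posterior α − prior α and total failures = posterior β − prior β.
Total across both batches: 33−12=21 responders, 29−5=24 non-responders.
Subtract the second batch: 21−7=14 responders and 24−22=2 non-responders.

14 responders and 2 non-responders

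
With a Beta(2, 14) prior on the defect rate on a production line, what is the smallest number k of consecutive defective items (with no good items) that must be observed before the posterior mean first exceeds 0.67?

After k defective items and 0 good items the posterior is Beta(2+k, 14), with mean (2+k)/(2+14+k).
Set (2+k)/(16+k) > 0.67 and solve: k > (0.67·16 − 2)/(1 − 0.67) = 26.424.
The smallest integer exceeding 26.424 is 27, and checking k=27: (29)/(43) = 0.6744 > 0.67.

k = 27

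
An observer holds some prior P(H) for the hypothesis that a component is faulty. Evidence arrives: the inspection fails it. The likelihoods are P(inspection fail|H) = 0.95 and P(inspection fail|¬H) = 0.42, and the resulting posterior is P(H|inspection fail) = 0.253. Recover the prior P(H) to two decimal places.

In odds form, posterior odds = prior odds × likelihood ratio, so prior odds = posterior odds ÷ LR.
Posterior odds = 0.253/(1−0.253) = 0.3387. LR = 0.95/0.42 = 2.2619.
Prior odds = 0.3387/2.2619 = 0.1497, so P(H) = 0.1497/(1+0.1497) ≈ 0.13.

P(H) = 0.13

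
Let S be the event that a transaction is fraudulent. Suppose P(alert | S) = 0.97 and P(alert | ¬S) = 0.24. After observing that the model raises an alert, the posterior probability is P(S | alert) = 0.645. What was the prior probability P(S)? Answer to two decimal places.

In odds form, posterior odds = prior odds × likelihood ratio, so prior odds = posterior odds ÷ LR.
Posterior odds = 0.645/(1−0.645) = 1.8169. LR = 0.97/0.24 = 4.0417.
Prior odds = 1.8169/4.0417 = 0.4495, so P(S) = 0.4495/(1+0.4495) ≈ 0.31.

P(S) = 0.31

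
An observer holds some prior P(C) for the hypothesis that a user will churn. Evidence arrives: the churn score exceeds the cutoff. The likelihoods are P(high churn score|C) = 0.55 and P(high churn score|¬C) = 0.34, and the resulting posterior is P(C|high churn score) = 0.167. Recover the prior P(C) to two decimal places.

P(C) = 0.11

Bayes' rule in odds form gives O(C|E) = O(C)·[P(E|C)/P(E|¬C)], hence O(C) = O(C|E)/LR.
Posterior odds = 0.167/(1−0.167) = 0.2005. LR = 0.55/0.34 = 1.6176.
Prior odds = 0.2005/1.6176 = 0.1239, so P(C) = 0.1239/(1+0.1239) ≈ 0.11.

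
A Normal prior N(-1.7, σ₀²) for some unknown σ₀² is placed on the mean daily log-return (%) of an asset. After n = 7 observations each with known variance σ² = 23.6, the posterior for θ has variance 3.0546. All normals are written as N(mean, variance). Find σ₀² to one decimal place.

Posterior precision equals prior precision plus data precision: 1/σ_n² = 1/σ₀² + n/σ².
So 1/σ₀² = 1/3.0546 − 7/23.6 = 0.327375 − 0.296610 = 0.030765.
Hence σ₀² = 1/0.030765 ≈ 32.5.

σ₀² = 32.5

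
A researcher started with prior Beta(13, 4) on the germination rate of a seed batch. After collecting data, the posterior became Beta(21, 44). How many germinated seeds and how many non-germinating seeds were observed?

8 germinated seeds and 40 non-germinating seeds

A Beta(α, β) prior with s successes and f failures in binomial data gives a Beta(α+s, β+f) posterior.
So s = 21 − 13 = 8 and f = 44 − 4 = 40.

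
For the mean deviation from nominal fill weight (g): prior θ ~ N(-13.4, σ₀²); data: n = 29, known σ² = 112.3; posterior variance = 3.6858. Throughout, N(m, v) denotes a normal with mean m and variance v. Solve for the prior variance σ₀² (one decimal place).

σ₀² = 76.5

For the Normal–Normal model with known σ², precisions add: τ_n = τ₀ + n/σ².
So 1/σ₀² = 1/3.6858 − 29/112.3 = 0.271312 − 0.258237 = 0.013075.
Hence σ₀² = 1/0.013075 ≈ 76.5.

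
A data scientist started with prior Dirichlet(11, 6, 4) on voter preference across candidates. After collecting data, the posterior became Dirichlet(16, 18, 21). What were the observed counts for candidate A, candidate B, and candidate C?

counts (5, 12, 17)

For a Dirichlet(α) prior with multinomial counts c, the posterior is Dirichlet(α + c) componentwise.
Counts are posterior − prior componentwise: 16−11=5, 18−6=12, 21−4=17.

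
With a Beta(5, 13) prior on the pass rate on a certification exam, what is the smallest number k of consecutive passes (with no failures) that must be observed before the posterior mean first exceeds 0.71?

k = 27

After k passes and 0 failures the posterior is Beta(5+k, 13), with mean (5+k)/(5+13+k).
Set (5+k)/(18+k) > 0.71 and solve: k > (0.71·18 − 5)/(1 − 0.71) = 26.828.
The smallest integer exceeding 26.828 is 27, and checking k=27: (32)/(45) = 0.7111 > 0.71.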